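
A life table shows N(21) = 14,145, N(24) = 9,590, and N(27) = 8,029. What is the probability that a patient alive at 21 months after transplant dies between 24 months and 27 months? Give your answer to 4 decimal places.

This is the probability of reaching 24 but not 27, conditional on being alive at 21: (N(24) − N(27)) / N(21).
= (9,590 − 8,029) / 14,145 = 1,561 / 14,145 = 0.110357.

0.1104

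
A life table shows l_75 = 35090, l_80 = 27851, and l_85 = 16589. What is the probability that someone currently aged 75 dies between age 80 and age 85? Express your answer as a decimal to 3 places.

We want 5|5q75 = (l_80 − l_85)/l_75.
This is the probability of reaching 80 but not 85, conditional on being alive at 75: (l_80 − l_85) / l_75.
= (27851 − 16589) / 35090 = 11262 / 35090 = 0.320946.

0.321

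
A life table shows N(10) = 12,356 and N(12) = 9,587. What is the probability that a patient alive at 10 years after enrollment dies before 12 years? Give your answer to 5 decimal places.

P(die before 12 | alive at 10) = 1 − N(12)/N(10) = 1 − 9,587/12,356 = (2,769)/12,356 = 0.224102.

0.22410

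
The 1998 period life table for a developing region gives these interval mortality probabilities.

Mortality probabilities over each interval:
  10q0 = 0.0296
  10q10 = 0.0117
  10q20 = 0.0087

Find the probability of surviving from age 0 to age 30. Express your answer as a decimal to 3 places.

0.951

The overall survival probability is (1 − 0.0296) × (1 − 0.0117) × (1 − 0.0087).
= 0.9704 × 0.9883 × 0.9913 = 0.950703.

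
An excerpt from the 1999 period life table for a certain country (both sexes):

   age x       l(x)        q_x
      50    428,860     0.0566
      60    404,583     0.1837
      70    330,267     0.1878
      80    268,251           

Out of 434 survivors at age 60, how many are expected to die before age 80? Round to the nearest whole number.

146

The relevant probability is 1 − 268,251/404,583 = 0.336969.
Expected number = 434 × 0.336969 = 146.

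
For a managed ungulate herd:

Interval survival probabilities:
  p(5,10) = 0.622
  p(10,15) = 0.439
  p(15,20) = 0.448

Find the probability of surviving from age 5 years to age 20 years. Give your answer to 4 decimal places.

0.1223

P(survive 5→20) = 0.622 × 0.439 × 0.448.
= 0.122330.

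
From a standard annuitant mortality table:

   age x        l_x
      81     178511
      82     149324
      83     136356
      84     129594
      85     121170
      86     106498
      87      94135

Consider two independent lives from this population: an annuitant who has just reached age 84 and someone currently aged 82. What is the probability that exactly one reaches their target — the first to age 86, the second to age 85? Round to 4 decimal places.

0.2996

p₁ = l_86/l_84 = 106498/129594 = 0.821782; p₂ = l_85/l_82 = 121170/149324 = 0.811457.
P(exactly one) = p₁(1−p₂) + (1−p₁)p₂ = 0.154941 + 0.144616 = 0.299557.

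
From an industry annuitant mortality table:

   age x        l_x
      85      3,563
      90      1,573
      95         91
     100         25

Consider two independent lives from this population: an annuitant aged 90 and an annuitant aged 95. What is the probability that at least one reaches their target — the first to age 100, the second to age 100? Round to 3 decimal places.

p₁ = l_100/l_90 = 25/1,573 = 0.015893; p₂ = l_100/l_95 = 25/91 = 0.274725.
P(at least one) = 1 − (1−p₁)(1−p₂) = 1 − 0.984107 × 0.725275 = 0.286252.

0.286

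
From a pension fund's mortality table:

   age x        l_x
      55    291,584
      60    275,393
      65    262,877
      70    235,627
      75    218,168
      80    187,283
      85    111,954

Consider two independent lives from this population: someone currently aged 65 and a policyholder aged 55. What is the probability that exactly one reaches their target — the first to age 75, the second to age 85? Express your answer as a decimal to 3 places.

0.577

p₁ = l_75/l_65 = 218,168/262,877 = 0.829924; p₂ = l_85/l_55 = 111,954/291,584 = 0.383951.
P(exactly one) = p₁(1−p₂) + (1−p₁)p₂ = 0.511274 + 0.065301 = 0.576575.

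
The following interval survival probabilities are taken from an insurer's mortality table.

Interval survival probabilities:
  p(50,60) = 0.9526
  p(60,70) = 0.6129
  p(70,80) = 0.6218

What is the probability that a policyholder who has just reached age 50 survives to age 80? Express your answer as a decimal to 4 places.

The overall survival probability is 0.9526 × 0.6129 × 0.6218.
= 0.363037.

0.3630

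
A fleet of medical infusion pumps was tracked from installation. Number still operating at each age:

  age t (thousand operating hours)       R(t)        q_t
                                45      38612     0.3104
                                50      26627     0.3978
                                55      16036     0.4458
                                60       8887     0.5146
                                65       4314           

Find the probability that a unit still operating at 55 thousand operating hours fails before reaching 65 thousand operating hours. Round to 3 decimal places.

0.731

P(fail before 65 | operational at 55) = 1 − R(65)/R(55) = 1 − 4314/16036 = (11722)/16036 = 0.730980.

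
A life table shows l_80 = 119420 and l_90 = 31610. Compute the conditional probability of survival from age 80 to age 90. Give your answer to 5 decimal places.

We want 10p80 = l_90/l_80.
The conditional survival probability is l_90/l_80 = 31610/119420 = 0.264696.

0.26470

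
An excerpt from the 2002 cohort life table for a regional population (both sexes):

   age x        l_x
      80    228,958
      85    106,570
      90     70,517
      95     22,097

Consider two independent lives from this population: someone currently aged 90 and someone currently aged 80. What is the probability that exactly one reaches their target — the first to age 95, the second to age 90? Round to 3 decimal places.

0.428

p₁ = l_95/l_90 = 22,097/70,517 = 0.313357; p₂ = l_90/l_80 = 70,517/228,958 = 0.307991.
P(exactly one) = p₁(1−p₂) + (1−p₁)p₂ = 0.216846 + 0.211480 = 0.428326.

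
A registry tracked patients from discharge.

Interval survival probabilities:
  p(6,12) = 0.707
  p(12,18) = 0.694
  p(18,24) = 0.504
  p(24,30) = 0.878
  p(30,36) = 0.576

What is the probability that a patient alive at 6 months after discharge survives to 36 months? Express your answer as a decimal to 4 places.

Survival from 6 to 36 is the product of surviving each interval: 0.707 × 0.694 × 0.504 × 0.878 × 0.576.
= 0.125062.

0.1251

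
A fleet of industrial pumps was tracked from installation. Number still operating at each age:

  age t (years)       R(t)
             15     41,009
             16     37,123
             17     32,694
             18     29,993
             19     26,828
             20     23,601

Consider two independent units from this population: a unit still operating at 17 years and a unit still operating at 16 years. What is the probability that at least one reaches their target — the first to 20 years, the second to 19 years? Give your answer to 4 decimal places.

p₁ = R(20)/R(17) = 23,601/32,694 = 0.721876; p₂ = R(19)/R(16) = 26,828/37,123 = 0.722679.
P(at least one) = 1 − (1−p₁)(1−p₂) = 1 − 0.278124 × 0.277321 = 0.922870.

0.9229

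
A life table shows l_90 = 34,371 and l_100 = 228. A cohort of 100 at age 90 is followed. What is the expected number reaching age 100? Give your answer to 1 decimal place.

The relevant probability is 228/34,371 = 0.006633.
Expected number = 100 × 0.006633 = 0.7.

0.7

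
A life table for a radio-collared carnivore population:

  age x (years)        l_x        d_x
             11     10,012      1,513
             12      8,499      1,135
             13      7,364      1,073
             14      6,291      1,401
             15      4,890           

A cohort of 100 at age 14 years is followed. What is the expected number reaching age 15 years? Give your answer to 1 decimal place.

77.7

The relevant probability is 4,890/6,291 = 0.777301.
Expected number = 100 × 0.777301 = 77.7.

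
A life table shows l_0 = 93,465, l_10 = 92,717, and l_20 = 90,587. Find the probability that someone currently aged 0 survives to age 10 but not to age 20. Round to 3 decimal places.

0.023

This is the probability of reaching 10 but not 20, conditional on being alive at 0: (l_10 − l_20) / l_0.
= (92,717 − 90,587) / 93,465 = 2,130 / 93,465 = 0.022789.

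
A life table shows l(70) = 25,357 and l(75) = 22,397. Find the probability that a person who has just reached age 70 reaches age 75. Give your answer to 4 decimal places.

The conditional survival probability is l(75)/l(70) = 22,397/25,357 = 0.883267.

0.8833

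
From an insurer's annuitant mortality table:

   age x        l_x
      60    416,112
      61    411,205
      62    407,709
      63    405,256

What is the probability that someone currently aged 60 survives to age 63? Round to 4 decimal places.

We want 3p60 = l_63/l_60.
The conditional survival probability is l_63/l_60 = 405,256/416,112 = 0.973911.

0.9739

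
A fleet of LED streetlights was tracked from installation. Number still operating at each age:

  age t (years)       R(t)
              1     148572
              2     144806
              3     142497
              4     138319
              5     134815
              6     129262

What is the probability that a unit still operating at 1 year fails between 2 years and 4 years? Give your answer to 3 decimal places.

0.044

This is the probability of reaching 2 but not 4, conditional on being operational at 1: (R(2) − R(4)) / R(1).
= (144806 − 138319) / 148572 = 6487 / 148572 = 0.043662.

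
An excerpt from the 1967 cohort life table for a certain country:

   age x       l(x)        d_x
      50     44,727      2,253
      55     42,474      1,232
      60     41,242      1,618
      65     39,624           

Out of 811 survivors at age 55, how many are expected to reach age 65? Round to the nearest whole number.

757

The relevant probability is 39,624/42,474 = 0.932900.
Expected number = 811 × 0.932900 = 757.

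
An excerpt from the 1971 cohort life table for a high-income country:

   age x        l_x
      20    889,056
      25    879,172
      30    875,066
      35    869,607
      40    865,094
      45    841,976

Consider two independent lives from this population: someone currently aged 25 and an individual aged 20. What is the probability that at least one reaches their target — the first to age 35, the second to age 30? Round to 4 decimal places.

p₁ = l_35/l_25 = 869,607/879,172 = 0.989120; p₂ = l_30/l_20 = 875,066/889,056 = 0.984264.
P(at least one) = 1 − (1−p₁)(1−p₂) = 1 − 0.010880 × 0.015736 = 0.999829.

0.9998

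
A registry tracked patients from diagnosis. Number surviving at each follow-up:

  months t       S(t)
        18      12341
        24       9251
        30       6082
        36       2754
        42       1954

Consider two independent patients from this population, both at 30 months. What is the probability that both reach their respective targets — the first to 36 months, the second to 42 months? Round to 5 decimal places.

p₁ = S(36)/S(30) = 2754/6082 = 0.452812; p₂ = S(42)/S(30) = 1954/6082 = 0.321276.
P(both) = p₁ × p₂ = 0.452812 × 0.321276 = 0.145478.

0.14548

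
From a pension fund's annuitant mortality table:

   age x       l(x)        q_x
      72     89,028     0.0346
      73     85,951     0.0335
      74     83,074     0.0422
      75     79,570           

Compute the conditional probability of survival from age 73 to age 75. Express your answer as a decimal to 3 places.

0.926

The conditional survival probability is l(75)/l(73) = 79,570/85,951 = 0.925760.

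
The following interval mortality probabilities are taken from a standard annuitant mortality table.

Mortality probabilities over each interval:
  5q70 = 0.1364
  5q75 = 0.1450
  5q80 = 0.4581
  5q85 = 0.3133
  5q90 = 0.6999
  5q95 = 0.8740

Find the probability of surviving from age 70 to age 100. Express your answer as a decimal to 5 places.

Survival from 70 to 100 is the product of surviving each interval: (1 − 0.1364) × (1 − 0.1450) × (1 − 0.4581) × (1 − 0.3133) × (1 − 0.6999) × (1 − 0.8740).
= 0.8636 × 0.8550 × 0.5419 × 0.6867 × 0.3001 × 0.1260 = 0.010390.

0.01039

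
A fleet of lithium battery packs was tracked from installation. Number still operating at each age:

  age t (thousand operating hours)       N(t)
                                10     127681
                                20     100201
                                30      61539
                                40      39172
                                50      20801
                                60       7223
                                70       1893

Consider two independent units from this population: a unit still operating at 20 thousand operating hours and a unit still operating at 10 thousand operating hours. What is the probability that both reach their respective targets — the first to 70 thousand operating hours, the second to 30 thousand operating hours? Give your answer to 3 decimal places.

0.009

p₁ = N(70)/N(20) = 1893/100201 = 0.018892; p₂ = N(30)/N(10) = 61539/127681 = 0.481975.
P(both) = p₁ × p₂ = 0.018892 × 0.481975 = 0.009105.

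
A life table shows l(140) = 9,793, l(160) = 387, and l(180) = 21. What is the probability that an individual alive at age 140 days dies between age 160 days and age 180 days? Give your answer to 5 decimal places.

This is the probability of reaching 160 but not 180, conditional on being alive at 140: (l(160) − l(180)) / l(140).
= (387 − 21) / 9,793 = 366 / 9,793 = 0.037374.

0.03737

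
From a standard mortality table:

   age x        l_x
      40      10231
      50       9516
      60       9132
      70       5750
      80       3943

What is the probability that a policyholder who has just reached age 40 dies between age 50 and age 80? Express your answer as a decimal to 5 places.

We want 10|30q40 = (l_50 − l_80)/l_40.
This is the probability of reaching 50 but not 80, conditional on being alive at 40: (l_50 − l_80) / l_40.
= (9516 − 3943) / 10231 = 5573 / 10231 = 0.544717.

0.54472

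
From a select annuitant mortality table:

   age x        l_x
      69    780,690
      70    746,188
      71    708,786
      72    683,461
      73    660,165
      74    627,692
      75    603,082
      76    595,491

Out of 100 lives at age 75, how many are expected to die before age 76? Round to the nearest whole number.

The relevant probability is 1 − 595,491/603,082 = 0.012587.
Expected number = 100 × 0.012587 = 1.

1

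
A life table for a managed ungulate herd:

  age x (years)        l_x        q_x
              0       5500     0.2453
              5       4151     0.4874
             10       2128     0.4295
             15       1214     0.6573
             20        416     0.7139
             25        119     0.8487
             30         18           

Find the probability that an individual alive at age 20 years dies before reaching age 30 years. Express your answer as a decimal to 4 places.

P(die before 30 | alive at 20) = 1 − l_30/l_20 = 1 − 18/416 = (398)/416 = 0.956731.

0.9567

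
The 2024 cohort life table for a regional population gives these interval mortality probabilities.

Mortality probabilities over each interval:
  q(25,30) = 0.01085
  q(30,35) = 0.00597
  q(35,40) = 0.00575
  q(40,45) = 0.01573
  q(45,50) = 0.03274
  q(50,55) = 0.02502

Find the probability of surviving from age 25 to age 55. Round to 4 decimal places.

0.9074

The overall survival probability is (1 − 0.01085) × (1 − 0.00597) × (1 − 0.00575) × (1 − 0.01573) × (1 − 0.03274) × (1 − 0.02502).
= 0.98915 × 0.99403 × 0.99425 × 0.98427 × 0.96726 × 0.97498 = 0.907424.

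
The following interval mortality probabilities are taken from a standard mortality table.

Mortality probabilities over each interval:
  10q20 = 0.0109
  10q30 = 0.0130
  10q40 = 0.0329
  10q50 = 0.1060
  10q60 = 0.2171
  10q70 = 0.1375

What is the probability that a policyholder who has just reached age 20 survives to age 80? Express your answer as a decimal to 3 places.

60p20 = (1 − 0.0109) × (1 − 0.0130) × (1 − 0.0329) × (1 − 0.1060) × (1 − 0.2171) × (1 − 0.1375).
= 0.9891 × 0.9870 × 0.9671 × 0.8940 × 0.7829 × 0.8625 = 0.569943.

0.570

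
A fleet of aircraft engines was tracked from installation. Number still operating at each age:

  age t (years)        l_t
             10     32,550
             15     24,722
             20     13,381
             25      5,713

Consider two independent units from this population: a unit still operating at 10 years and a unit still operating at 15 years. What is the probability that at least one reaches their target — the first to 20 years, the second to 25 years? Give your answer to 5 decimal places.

0.54718

p₁ = l_20/l_10 = 13,381/32,550 = 0.411091; p₂ = l_25/l_15 = 5,713/24,722 = 0.231090.
P(at least one) = 1 − (1−p₁)(1−p₂) = 1 − 0.588909 × 0.768910 = 0.547182.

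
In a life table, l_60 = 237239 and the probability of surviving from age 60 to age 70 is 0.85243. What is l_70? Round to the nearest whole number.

l_70 = l_60 × p = 237239 × 0.85243 = 202230.

202230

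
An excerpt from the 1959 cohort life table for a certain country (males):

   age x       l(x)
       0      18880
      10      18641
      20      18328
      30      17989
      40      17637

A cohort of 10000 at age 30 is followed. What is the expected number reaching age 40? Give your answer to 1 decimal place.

9804.3

The relevant probability is 17637/17989 = 0.980432.
Expected number = 10000 × 0.980432 = 9804.3.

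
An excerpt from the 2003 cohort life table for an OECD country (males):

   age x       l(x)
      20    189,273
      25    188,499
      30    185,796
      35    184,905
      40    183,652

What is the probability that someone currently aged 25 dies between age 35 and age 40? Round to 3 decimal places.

This is the probability of reaching 35 but not 40, conditional on being alive at 25: (l(35) − l(40)) / l(25).
= (184,905 − 183,652) / 188,499 = 1,253 / 188,499 = 0.006647.

0.007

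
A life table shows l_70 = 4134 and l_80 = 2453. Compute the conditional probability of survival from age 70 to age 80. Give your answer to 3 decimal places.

The conditional survival probability is l_80/l_70 = 2453/4134 = 0.593372.

0.593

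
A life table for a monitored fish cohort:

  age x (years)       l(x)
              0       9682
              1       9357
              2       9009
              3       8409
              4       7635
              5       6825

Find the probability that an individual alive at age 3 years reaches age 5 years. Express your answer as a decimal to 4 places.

The conditional survival probability is l(5)/l(3) = 6825/8409 = 0.811630.

0.8116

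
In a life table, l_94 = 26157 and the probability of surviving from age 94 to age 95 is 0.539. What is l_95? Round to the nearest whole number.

l_95 = l_94 × p = 26157 × 0.539 = 14099.

14099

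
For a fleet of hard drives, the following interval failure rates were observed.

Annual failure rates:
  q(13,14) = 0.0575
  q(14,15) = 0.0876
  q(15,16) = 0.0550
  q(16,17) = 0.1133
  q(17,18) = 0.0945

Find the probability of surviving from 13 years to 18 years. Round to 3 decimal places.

0.652

Survival from 13 to 18 is the product of surviving each interval: (1 − 0.0575) × (1 − 0.0876) × (1 − 0.0550) × (1 − 0.1133) × (1 − 0.0945).
= 0.9425 × 0.9124 × 0.9450 × 0.8867 × 0.9055 = 0.652475.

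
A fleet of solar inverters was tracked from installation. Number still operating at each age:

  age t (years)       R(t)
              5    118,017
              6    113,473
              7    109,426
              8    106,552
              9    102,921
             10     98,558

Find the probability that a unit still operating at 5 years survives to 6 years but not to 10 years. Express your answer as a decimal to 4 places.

0.1264

This is the probability of reaching 6 but not 10, conditional on being operational at 5: (R(6) − R(10)) / R(5).
= (113,473 − 98,558) / 118,017 = 14,915 / 118,017 = 0.126380.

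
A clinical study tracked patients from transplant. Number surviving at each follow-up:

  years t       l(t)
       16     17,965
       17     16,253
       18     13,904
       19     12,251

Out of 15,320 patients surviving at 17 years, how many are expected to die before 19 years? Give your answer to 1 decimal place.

The relevant probability is 1 − 12,251/16,253 = 0.246231.
Expected number = 15,320 × 0.246231 = 3772.3.

3772.3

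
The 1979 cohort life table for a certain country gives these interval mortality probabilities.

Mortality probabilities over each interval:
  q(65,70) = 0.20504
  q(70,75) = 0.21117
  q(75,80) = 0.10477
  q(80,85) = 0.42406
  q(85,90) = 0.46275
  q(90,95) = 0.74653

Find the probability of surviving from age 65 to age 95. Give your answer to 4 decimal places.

0.0440

The overall survival probability is (1 − 0.20504) × (1 − 0.21117) × (1 − 0.10477) × (1 − 0.42406) × (1 − 0.46275) × (1 − 0.74653).
= 0.79496 × 0.78883 × 0.89523 × 0.57594 × 0.53725 × 0.25347 = 0.044029.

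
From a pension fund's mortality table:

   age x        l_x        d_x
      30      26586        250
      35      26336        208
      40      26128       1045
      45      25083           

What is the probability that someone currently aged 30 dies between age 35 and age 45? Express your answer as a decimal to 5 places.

We want 5|10q30 = (l_35 − l_45)/l_30.
This is the probability of reaching 35 but not 45, conditional on being alive at 30: (l_35 − l_45) / l_30.
= (26336 − 25083) / 26586 = 1253 / 26586 = 0.047130.

0.04713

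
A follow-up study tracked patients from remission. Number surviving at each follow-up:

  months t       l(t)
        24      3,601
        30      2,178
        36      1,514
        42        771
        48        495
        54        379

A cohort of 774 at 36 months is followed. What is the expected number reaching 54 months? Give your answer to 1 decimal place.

193.8

The relevant probability is 379/1,514 = 0.250330.
Expected number = 774 × 0.250330 = 193.8.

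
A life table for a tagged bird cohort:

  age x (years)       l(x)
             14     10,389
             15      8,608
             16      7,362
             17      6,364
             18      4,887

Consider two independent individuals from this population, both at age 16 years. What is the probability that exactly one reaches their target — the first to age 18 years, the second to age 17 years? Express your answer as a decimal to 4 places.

0.3806

p₁ = l(18)/l(16) = 4,887/7,362 = 0.663814; p₂ = l(17)/l(16) = 6,364/7,362 = 0.864439.
P(exactly one) = p₁(1−p₂) + (1−p₁)p₂ = 0.089987 + 0.290612 = 0.380600.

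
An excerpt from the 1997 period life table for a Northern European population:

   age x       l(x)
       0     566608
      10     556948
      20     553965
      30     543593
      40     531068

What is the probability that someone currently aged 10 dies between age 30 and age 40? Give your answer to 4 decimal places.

This is the probability of reaching 30 but not 40, conditional on being alive at 10: (l(30) − l(40)) / l(10).
= (543593 − 531068) / 556948 = 12525 / 556948 = 0.022489.

0.0225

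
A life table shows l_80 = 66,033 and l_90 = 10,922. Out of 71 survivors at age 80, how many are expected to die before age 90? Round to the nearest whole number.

59

The relevant probability is 1 − 10,922/66,033 = 0.834598.
Expected number = 71 × 0.834598 = 59.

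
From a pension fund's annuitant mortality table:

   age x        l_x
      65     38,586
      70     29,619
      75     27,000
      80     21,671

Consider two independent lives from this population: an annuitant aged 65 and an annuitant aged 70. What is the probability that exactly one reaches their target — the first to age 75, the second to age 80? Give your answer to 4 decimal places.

p₁ = l_75/l_65 = 27,000/38,586 = 0.699736; p₂ = l_80/l_70 = 21,671/29,619 = 0.731659.
P(exactly one) = p₁(1−p₂) + (1−p₁)p₂ = 0.187768 + 0.219691 = 0.407459.

0.4075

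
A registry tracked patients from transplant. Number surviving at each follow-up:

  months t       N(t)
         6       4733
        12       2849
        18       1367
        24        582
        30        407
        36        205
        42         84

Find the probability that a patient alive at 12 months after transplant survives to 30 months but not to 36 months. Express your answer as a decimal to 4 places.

This is the probability of reaching 30 but not 36, conditional on being alive at 12: (N(30) − N(36)) / N(12).
= (407 − 205) / 2849 = 202 / 2849 = 0.070902.

0.0709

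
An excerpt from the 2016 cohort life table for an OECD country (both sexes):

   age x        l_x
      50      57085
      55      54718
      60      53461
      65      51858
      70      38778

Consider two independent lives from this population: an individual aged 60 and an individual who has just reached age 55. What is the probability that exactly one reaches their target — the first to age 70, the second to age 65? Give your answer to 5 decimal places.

0.29821

p₁ = l_70/l_60 = 38778/53461 = 0.725351; p₂ = l_65/l_55 = 51858/54718 = 0.947732.
P(exactly one) = p₁(1−p₂) + (1−p₁)p₂ = 0.037913 + 0.260294 = 0.298206.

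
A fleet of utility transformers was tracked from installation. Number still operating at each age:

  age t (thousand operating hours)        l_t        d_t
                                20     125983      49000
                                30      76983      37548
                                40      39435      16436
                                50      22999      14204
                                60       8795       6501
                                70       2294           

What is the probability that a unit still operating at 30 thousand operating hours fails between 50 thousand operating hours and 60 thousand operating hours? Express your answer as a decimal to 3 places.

This is the probability of reaching 50 but not 60, conditional on being operational at 30: (l_50 − l_60) / l_30.
= (22999 − 8795) / 76983 = 14204 / 76983 = 0.184508.

0.185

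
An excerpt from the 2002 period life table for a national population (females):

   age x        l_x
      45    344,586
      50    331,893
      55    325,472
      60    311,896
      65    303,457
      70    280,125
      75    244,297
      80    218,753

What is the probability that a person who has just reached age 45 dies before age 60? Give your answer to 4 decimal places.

0.0949

P(die before 60 | alive at 45) = 1 − l_60/l_45 = 1 − 311,896/344,586 = (32,690)/344,586 = 0.094867.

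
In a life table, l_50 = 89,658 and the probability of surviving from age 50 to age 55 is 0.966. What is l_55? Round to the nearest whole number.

86610

l_55 = l_50 × p = 89,658 × 0.966 = 86610.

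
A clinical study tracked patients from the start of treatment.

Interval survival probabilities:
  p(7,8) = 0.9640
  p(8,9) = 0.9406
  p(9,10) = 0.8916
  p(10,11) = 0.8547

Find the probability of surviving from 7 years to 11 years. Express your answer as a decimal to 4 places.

0.6910

Survival from 7 to 11 is the product of surviving each interval: 0.9640 × 0.9406 × 0.8916 × 0.8547.
= 0.690980.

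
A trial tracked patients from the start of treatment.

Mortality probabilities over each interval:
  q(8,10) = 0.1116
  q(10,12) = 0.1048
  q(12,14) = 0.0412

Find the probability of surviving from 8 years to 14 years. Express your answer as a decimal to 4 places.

P(survive 8→14) = (1 − 0.1116) × (1 − 0.1048) × (1 − 0.0412).
= 0.8884 × 0.8952 × 0.9588 = 0.762529.

0.7625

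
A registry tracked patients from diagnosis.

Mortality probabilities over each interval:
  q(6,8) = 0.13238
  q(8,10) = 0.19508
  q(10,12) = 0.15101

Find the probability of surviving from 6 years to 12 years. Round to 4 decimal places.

The overall survival probability is (1 − 0.13238) × (1 − 0.19508) × (1 − 0.15101).
= 0.86762 × 0.80492 × 0.84899 = 0.592905.

0.5929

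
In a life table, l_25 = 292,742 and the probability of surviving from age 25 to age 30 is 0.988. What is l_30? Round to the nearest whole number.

l_30 = l_25 × p = 292,742 × 0.988 = 289229.

289229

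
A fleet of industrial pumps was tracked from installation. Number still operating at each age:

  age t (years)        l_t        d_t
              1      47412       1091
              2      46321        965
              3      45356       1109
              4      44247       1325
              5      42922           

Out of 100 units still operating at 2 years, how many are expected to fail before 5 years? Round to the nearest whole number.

The relevant probability is 1 − 42922/46321 = 0.073379.
Expected number = 100 × 0.073379 = 7.

7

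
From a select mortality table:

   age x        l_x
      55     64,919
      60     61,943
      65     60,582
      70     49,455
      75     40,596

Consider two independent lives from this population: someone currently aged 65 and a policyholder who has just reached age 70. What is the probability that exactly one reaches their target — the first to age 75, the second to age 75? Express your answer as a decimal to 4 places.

0.3908

p₁ = l_75/l_65 = 40,596/60,582 = 0.670100; p₂ = l_75/l_70 = 40,596/49,455 = 0.820867.
P(exactly one) = p₁(1−p₂) + (1−p₁)p₂ = 0.120037 + 0.270804 = 0.390841.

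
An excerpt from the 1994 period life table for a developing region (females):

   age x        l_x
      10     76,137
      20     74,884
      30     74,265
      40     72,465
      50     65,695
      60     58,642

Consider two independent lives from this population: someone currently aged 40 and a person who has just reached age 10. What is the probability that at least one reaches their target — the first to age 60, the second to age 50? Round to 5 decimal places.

p₁ = l_60/l_40 = 58,642/72,465 = 0.809246; p₂ = l_50/l_10 = 65,695/76,137 = 0.862852.
P(at least one) = 1 − (1−p₁)(1−p₂) = 1 − 0.190754 × 0.137148 = 0.973838.

0.97384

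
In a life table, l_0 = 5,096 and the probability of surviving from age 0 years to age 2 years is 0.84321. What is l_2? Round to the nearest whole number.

l_2 = l_0 × p = 5,096 × 0.84321 = 4297.

4297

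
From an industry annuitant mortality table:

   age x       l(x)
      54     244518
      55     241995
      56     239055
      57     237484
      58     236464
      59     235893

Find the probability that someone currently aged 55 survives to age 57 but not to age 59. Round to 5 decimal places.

0.00657

This is the probability of reaching 57 but not 59, conditional on being alive at 55: (l(57) − l(59)) / l(55).
= (237484 − 235893) / 241995 = 1591 / 241995 = 0.006575.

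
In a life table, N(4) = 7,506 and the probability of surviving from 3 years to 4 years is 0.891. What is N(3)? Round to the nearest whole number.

8424

N(3) = N(4) / p = 7,506 / 0.891 = 8424.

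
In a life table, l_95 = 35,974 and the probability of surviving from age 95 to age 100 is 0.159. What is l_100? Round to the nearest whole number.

l_100 = l_95 × p = 35,974 × 0.159 = 5720.

5720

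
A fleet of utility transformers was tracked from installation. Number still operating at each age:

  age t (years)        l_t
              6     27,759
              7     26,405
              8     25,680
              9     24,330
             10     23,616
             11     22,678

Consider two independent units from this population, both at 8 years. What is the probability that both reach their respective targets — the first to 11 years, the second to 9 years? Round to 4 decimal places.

0.8367

p₁ = l_11/l_8 = 22,678/25,680 = 0.883100; p₂ = l_9/l_8 = 24,330/25,680 = 0.947430.
P(both) = p₁ × p₂ = 0.883100 × 0.947430 = 0.836675.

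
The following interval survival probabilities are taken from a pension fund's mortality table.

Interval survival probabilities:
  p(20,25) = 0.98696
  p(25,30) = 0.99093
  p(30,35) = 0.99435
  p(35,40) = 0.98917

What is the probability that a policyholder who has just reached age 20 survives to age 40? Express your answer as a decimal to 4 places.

0.9620

The overall survival probability is 0.98696 × 0.99093 × 0.99435 × 0.98917.
= 0.961951.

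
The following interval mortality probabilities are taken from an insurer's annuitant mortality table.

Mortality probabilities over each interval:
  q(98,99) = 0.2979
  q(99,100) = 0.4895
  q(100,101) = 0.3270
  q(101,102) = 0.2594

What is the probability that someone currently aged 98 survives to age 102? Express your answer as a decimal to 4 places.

Chaining the interval survival probabilities: (1 − 0.2979) × (1 − 0.4895) × (1 − 0.3270) × (1 − 0.2594).
= 0.7021 × 0.5105 × 0.6730 × 0.7406 = 0.178646.

0.1786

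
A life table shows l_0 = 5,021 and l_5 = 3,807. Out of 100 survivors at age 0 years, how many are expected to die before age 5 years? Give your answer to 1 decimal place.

The relevant probability is 1 − 3,807/5,021 = 0.241785.
Expected number = 100 × 0.241785 = 24.2.

24.2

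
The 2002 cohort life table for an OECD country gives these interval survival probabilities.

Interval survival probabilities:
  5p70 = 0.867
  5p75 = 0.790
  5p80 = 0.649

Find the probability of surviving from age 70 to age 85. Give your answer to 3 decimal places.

0.445

15p70 = 0.867 × 0.790 × 0.649.
= 0.444520.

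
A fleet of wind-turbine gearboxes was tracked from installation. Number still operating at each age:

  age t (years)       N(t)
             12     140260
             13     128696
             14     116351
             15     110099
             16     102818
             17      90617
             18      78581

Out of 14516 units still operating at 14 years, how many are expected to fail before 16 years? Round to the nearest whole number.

The relevant probability is 1 − 102818/116351 = 0.116312.
Expected number = 14516 × 0.116312 = 1688.

1688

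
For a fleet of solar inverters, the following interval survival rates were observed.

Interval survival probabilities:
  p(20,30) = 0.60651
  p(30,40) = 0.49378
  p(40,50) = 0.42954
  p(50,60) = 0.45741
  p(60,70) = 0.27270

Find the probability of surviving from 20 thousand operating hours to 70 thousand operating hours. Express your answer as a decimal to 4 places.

0.0160

Survival from 20 to 70 is the product of surviving each interval: 0.60651 × 0.49378 × 0.42954 × 0.45741 × 0.27270.
= 0.016046.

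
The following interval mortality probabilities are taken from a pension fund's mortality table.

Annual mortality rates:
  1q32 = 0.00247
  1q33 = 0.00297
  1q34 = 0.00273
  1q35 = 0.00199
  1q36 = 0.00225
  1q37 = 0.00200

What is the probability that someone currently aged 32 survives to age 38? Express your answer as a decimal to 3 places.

0.986

Survival from 32 to 38 is the product of surviving each interval: (1 − 0.00247) × (1 − 0.00297) × (1 − 0.00273) × (1 − 0.00199) × (1 − 0.00225) × (1 − 0.00200).
= 0.99753 × 0.99703 × 0.99727 × 0.99801 × 0.99775 × 0.99800 = 0.985676.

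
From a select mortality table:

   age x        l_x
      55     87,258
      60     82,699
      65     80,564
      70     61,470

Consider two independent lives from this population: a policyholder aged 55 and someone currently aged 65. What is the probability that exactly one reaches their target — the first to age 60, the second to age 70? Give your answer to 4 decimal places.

p₁ = l_60/l_55 = 82,699/87,258 = 0.947753; p₂ = l_70/l_65 = 61,470/80,564 = 0.762996.
P(exactly one) = p₁(1−p₂) + (1−p₁)p₂ = 0.224621 + 0.039864 = 0.264486.

0.2645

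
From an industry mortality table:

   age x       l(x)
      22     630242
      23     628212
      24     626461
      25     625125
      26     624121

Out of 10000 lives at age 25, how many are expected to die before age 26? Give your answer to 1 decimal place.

The relevant probability is 1 − 624121/625125 = 0.001606.
Expected number = 10000 × 0.001606 = 16.1.

16.1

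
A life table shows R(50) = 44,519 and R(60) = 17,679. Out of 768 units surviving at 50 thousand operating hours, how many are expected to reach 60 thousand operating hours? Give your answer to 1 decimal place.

305.0

The relevant probability is 17,679/44,519 = 0.397111.
Expected number = 768 × 0.397111 = 305.0.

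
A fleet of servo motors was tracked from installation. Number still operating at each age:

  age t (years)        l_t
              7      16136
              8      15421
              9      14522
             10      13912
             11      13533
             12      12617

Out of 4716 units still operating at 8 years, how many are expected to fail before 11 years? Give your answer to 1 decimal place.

577.4

The relevant probability is 1 − 13533/15421 = 0.122430.
Expected number = 4716 × 0.122430 = 577.4.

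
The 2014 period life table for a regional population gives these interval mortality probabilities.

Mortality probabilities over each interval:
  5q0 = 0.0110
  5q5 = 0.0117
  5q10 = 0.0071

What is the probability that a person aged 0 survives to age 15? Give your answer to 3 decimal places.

0.970

The overall survival probability is (1 − 0.0110) × (1 − 0.0117) × (1 − 0.0071).
= 0.9890 × 0.9883 × 0.9929 = 0.970489.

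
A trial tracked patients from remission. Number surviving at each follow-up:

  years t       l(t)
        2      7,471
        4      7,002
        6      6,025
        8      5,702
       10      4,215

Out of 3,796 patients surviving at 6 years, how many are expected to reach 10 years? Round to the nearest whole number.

2656

The relevant probability is 4,215/6,025 = 0.699585.
Expected number = 3,796 × 0.699585 = 2656.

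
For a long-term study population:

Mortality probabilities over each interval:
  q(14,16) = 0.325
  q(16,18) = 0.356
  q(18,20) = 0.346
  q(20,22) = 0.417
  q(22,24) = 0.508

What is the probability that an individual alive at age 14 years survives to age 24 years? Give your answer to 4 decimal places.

0.0815

The overall survival probability is (1 − 0.325) × (1 − 0.356) × (1 − 0.346) × (1 − 0.417) × (1 − 0.508).
= 0.675 × 0.644 × 0.654 × 0.583 × 0.492 = 0.081546.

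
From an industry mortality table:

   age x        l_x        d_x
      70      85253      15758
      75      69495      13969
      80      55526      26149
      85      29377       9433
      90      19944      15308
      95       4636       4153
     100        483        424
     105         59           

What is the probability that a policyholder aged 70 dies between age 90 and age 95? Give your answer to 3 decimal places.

0.180

This is the probability of reaching 90 but not 95, conditional on being alive at 70: (l_90 − l_95) / l_70.
= (19944 − 4636) / 85253 = 15308 / 85253 = 0.179560.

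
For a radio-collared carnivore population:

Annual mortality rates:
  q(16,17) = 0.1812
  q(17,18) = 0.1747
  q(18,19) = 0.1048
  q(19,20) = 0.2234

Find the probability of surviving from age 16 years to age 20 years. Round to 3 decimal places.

0.470

The overall survival probability is (1 − 0.1812) × (1 − 0.1747) × (1 − 0.1048) × (1 − 0.2234).
= 0.8188 × 0.8253 × 0.8952 × 0.7766 = 0.469794.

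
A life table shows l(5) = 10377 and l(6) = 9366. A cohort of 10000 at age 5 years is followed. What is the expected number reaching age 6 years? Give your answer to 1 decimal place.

9025.7

The relevant probability is 9366/10377 = 0.902573.
Expected number = 10000 × 0.902573 = 9025.7.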